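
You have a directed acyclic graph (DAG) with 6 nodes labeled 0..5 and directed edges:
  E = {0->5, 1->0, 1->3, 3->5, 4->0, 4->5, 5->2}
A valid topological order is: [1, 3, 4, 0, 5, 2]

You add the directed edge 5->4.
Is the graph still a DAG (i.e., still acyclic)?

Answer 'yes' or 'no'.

Given toposort: [1, 3, 4, 0, 5, 2]
Position of 5: index 4; position of 4: index 2
New edge 5->4: backward (u after v in old order)
Backward edge: old toposort is now invalid. Check if this creates a cycle.
Does 4 already reach 5? Reachable from 4: [0, 2, 4, 5]. YES -> cycle!
Still a DAG? no

Answer: no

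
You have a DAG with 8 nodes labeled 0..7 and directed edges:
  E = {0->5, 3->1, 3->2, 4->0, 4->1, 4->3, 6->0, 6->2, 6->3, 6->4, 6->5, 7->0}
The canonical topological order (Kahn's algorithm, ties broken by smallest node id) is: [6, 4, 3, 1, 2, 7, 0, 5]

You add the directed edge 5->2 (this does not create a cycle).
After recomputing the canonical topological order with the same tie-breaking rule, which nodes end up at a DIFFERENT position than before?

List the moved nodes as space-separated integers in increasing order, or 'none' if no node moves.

Old toposort: [6, 4, 3, 1, 2, 7, 0, 5]
Added edge 5->2
Recompute Kahn (smallest-id tiebreak):
  initial in-degrees: [3, 2, 3, 2, 1, 2, 0, 0]
  ready (indeg=0): [6, 7]
  pop 6: indeg[0]->2; indeg[2]->2; indeg[3]->1; indeg[4]->0; indeg[5]->1 | ready=[4, 7] | order so far=[6]
  pop 4: indeg[0]->1; indeg[1]->1; indeg[3]->0 | ready=[3, 7] | order so far=[6, 4]
  pop 3: indeg[1]->0; indeg[2]->1 | ready=[1, 7] | order so far=[6, 4, 3]
  pop 1: no out-edges | ready=[7] | order so far=[6, 4, 3, 1]
  pop 7: indeg[0]->0 | ready=[0] | order so far=[6, 4, 3, 1, 7]
  pop 0: indeg[5]->0 | ready=[5] | order so far=[6, 4, 3, 1, 7, 0]
  pop 5: indeg[2]->0 | ready=[2] | order so far=[6, 4, 3, 1, 7, 0, 5]
  pop 2: no out-edges | ready=[] | order so far=[6, 4, 3, 1, 7, 0, 5, 2]
New canonical toposort: [6, 4, 3, 1, 7, 0, 5, 2]
Compare positions:
  Node 0: index 6 -> 5 (moved)
  Node 1: index 3 -> 3 (same)
  Node 2: index 4 -> 7 (moved)
  Node 3: index 2 -> 2 (same)
  Node 4: index 1 -> 1 (same)
  Node 5: index 7 -> 6 (moved)
  Node 6: index 0 -> 0 (same)
  Node 7: index 5 -> 4 (moved)
Nodes that changed position: 0 2 5 7

Answer: 0 2 5 7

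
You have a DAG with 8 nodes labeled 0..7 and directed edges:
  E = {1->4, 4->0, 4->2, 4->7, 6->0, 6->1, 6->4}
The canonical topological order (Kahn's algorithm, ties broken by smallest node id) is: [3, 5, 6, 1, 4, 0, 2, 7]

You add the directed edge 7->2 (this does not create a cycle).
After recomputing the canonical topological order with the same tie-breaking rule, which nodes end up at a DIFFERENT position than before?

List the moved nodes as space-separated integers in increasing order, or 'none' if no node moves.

Old toposort: [3, 5, 6, 1, 4, 0, 2, 7]
Added edge 7->2
Recompute Kahn (smallest-id tiebreak):
  initial in-degrees: [2, 1, 2, 0, 2, 0, 0, 1]
  ready (indeg=0): [3, 5, 6]
  pop 3: no out-edges | ready=[5, 6] | order so far=[3]
  pop 5: no out-edges | ready=[6] | order so far=[3, 5]
  pop 6: indeg[0]->1; indeg[1]->0; indeg[4]->1 | ready=[1] | order so far=[3, 5, 6]
  pop 1: indeg[4]->0 | ready=[4] | order so far=[3, 5, 6, 1]
  pop 4: indeg[0]->0; indeg[2]->1; indeg[7]->0 | ready=[0, 7] | order so far=[3, 5, 6, 1, 4]
  pop 0: no out-edges | ready=[7] | order so far=[3, 5, 6, 1, 4, 0]
  pop 7: indeg[2]->0 | ready=[2] | order so far=[3, 5, 6, 1, 4, 0, 7]
  pop 2: no out-edges | ready=[] | order so far=[3, 5, 6, 1, 4, 0, 7, 2]
New canonical toposort: [3, 5, 6, 1, 4, 0, 7, 2]
Compare positions:
  Node 0: index 5 -> 5 (same)
  Node 1: index 3 -> 3 (same)
  Node 2: index 6 -> 7 (moved)
  Node 3: index 0 -> 0 (same)
  Node 4: index 4 -> 4 (same)
  Node 5: index 1 -> 1 (same)
  Node 6: index 2 -> 2 (same)
  Node 7: index 7 -> 6 (moved)
Nodes that changed position: 2 7

Answer: 2 7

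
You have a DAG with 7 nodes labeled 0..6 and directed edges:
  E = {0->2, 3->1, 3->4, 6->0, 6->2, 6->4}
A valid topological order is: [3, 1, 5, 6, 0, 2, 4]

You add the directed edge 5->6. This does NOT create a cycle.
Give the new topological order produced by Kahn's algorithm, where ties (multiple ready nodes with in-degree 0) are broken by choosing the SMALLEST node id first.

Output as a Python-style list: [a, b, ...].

Answer: [3, 1, 5, 6, 0, 2, 4]

Derivation:
Old toposort: [3, 1, 5, 6, 0, 2, 4]
Added edge: 5->6
Position of 5 (2) < position of 6 (3). Old order still valid.
Run Kahn's algorithm (break ties by smallest node id):
  initial in-degrees: [1, 1, 2, 0, 2, 0, 1]
  ready (indeg=0): [3, 5]
  pop 3: indeg[1]->0; indeg[4]->1 | ready=[1, 5] | order so far=[3]
  pop 1: no out-edges | ready=[5] | order so far=[3, 1]
  pop 5: indeg[6]->0 | ready=[6] | order so far=[3, 1, 5]
  pop 6: indeg[0]->0; indeg[2]->1; indeg[4]->0 | ready=[0, 4] | order so far=[3, 1, 5, 6]
  pop 0: indeg[2]->0 | ready=[2, 4] | order so far=[3, 1, 5, 6, 0]
  pop 2: no out-edges | ready=[4] | order so far=[3, 1, 5, 6, 0, 2]
  pop 4: no out-edges | ready=[] | order so far=[3, 1, 5, 6, 0, 2, 4]
  Result: [3, 1, 5, 6, 0, 2, 4]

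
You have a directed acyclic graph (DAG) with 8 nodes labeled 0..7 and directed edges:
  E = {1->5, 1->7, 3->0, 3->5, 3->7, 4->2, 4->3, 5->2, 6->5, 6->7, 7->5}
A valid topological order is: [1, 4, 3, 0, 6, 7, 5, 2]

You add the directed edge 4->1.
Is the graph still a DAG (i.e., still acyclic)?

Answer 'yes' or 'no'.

Given toposort: [1, 4, 3, 0, 6, 7, 5, 2]
Position of 4: index 1; position of 1: index 0
New edge 4->1: backward (u after v in old order)
Backward edge: old toposort is now invalid. Check if this creates a cycle.
Does 1 already reach 4? Reachable from 1: [1, 2, 5, 7]. NO -> still a DAG (reorder needed).
Still a DAG? yes

Answer: yes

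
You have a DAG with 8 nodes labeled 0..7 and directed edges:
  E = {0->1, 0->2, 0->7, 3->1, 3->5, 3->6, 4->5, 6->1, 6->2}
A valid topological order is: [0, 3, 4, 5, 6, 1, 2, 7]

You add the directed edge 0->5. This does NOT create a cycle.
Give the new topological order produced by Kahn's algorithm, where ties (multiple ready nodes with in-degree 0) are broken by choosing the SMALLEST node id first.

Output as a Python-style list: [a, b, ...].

Old toposort: [0, 3, 4, 5, 6, 1, 2, 7]
Added edge: 0->5
Position of 0 (0) < position of 5 (3). Old order still valid.
Run Kahn's algorithm (break ties by smallest node id):
  initial in-degrees: [0, 3, 2, 0, 0, 3, 1, 1]
  ready (indeg=0): [0, 3, 4]
  pop 0: indeg[1]->2; indeg[2]->1; indeg[5]->2; indeg[7]->0 | ready=[3, 4, 7] | order so far=[0]
  pop 3: indeg[1]->1; indeg[5]->1; indeg[6]->0 | ready=[4, 6, 7] | order so far=[0, 3]
  pop 4: indeg[5]->0 | ready=[5, 6, 7] | order so far=[0, 3, 4]
  pop 5: no out-edges | ready=[6, 7] | order so far=[0, 3, 4, 5]
  pop 6: indeg[1]->0; indeg[2]->0 | ready=[1, 2, 7] | order so far=[0, 3, 4, 5, 6]
  pop 1: no out-edges | ready=[2, 7] | order so far=[0, 3, 4, 5, 6, 1]
  pop 2: no out-edges | ready=[7] | order so far=[0, 3, 4, 5, 6, 1, 2]
  pop 7: no out-edges | ready=[] | order so far=[0, 3, 4, 5, 6, 1, 2, 7]
  Result: [0, 3, 4, 5, 6, 1, 2, 7]

Answer: [0, 3, 4, 5, 6, 1, 2, 7]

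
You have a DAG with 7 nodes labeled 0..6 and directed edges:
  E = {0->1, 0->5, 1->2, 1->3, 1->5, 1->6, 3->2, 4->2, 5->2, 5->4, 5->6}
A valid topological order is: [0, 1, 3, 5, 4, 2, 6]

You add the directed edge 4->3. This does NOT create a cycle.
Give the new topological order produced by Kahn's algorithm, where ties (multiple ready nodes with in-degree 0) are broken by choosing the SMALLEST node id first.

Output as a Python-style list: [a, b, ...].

Answer: [0, 1, 5, 4, 3, 2, 6]

Derivation:
Old toposort: [0, 1, 3, 5, 4, 2, 6]
Added edge: 4->3
Position of 4 (4) > position of 3 (2). Must reorder: 4 must now come before 3.
Run Kahn's algorithm (break ties by smallest node id):
  initial in-degrees: [0, 1, 4, 2, 1, 2, 2]
  ready (indeg=0): [0]
  pop 0: indeg[1]->0; indeg[5]->1 | ready=[1] | order so far=[0]
  pop 1: indeg[2]->3; indeg[3]->1; indeg[5]->0; indeg[6]->1 | ready=[5] | order so far=[0, 1]
  pop 5: indeg[2]->2; indeg[4]->0; indeg[6]->0 | ready=[4, 6] | order so far=[0, 1, 5]
  pop 4: indeg[2]->1; indeg[3]->0 | ready=[3, 6] | order so far=[0, 1, 5, 4]
  pop 3: indeg[2]->0 | ready=[2, 6] | order so far=[0, 1, 5, 4, 3]
  pop 2: no out-edges | ready=[6] | order so far=[0, 1, 5, 4, 3, 2]
  pop 6: no out-edges | ready=[] | order so far=[0, 1, 5, 4, 3, 2, 6]
  Result: [0, 1, 5, 4, 3, 2, 6]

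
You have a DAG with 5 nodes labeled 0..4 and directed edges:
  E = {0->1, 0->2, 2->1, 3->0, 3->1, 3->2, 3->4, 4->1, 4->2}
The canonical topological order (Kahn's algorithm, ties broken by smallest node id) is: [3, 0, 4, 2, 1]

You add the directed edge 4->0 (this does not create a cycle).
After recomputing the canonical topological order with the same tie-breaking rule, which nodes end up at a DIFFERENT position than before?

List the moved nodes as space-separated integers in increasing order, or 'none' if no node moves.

Old toposort: [3, 0, 4, 2, 1]
Added edge 4->0
Recompute Kahn (smallest-id tiebreak):
  initial in-degrees: [2, 4, 3, 0, 1]
  ready (indeg=0): [3]
  pop 3: indeg[0]->1; indeg[1]->3; indeg[2]->2; indeg[4]->0 | ready=[4] | order so far=[3]
  pop 4: indeg[0]->0; indeg[1]->2; indeg[2]->1 | ready=[0] | order so far=[3, 4]
  pop 0: indeg[1]->1; indeg[2]->0 | ready=[2] | order so far=[3, 4, 0]
  pop 2: indeg[1]->0 | ready=[1] | order so far=[3, 4, 0, 2]
  pop 1: no out-edges | ready=[] | order so far=[3, 4, 0, 2, 1]
New canonical toposort: [3, 4, 0, 2, 1]
Compare positions:
  Node 0: index 1 -> 2 (moved)
  Node 1: index 4 -> 4 (same)
  Node 2: index 3 -> 3 (same)
  Node 3: index 0 -> 0 (same)
  Node 4: index 2 -> 1 (moved)
Nodes that changed position: 0 4

Answer: 0 4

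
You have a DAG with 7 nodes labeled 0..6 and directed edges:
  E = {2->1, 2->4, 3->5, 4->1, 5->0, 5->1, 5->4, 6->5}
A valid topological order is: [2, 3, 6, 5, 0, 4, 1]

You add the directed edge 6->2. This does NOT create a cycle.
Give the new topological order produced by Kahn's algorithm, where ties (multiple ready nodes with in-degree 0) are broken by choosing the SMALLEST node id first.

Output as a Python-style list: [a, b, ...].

Old toposort: [2, 3, 6, 5, 0, 4, 1]
Added edge: 6->2
Position of 6 (2) > position of 2 (0). Must reorder: 6 must now come before 2.
Run Kahn's algorithm (break ties by smallest node id):
  initial in-degrees: [1, 3, 1, 0, 2, 2, 0]
  ready (indeg=0): [3, 6]
  pop 3: indeg[5]->1 | ready=[6] | order so far=[3]
  pop 6: indeg[2]->0; indeg[5]->0 | ready=[2, 5] | order so far=[3, 6]
  pop 2: indeg[1]->2; indeg[4]->1 | ready=[5] | order so far=[3, 6, 2]
  pop 5: indeg[0]->0; indeg[1]->1; indeg[4]->0 | ready=[0, 4] | order so far=[3, 6, 2, 5]
  pop 0: no out-edges | ready=[4] | order so far=[3, 6, 2, 5, 0]
  pop 4: indeg[1]->0 | ready=[1] | order so far=[3, 6, 2, 5, 0, 4]
  pop 1: no out-edges | ready=[] | order so far=[3, 6, 2, 5, 0, 4, 1]
  Result: [3, 6, 2, 5, 0, 4, 1]

Answer: [3, 6, 2, 5, 0, 4, 1]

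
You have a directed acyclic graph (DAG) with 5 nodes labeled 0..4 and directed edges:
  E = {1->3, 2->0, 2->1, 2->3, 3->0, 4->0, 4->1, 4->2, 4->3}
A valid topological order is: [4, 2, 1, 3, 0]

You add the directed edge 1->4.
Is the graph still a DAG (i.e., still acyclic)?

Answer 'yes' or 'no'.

Answer: no

Derivation:
Given toposort: [4, 2, 1, 3, 0]
Position of 1: index 2; position of 4: index 0
New edge 1->4: backward (u after v in old order)
Backward edge: old toposort is now invalid. Check if this creates a cycle.
Does 4 already reach 1? Reachable from 4: [0, 1, 2, 3, 4]. YES -> cycle!
Still a DAG? no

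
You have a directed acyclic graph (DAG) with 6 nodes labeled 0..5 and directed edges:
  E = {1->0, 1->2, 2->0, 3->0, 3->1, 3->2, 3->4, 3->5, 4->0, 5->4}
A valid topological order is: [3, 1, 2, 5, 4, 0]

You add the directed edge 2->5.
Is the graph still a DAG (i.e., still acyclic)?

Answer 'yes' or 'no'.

Given toposort: [3, 1, 2, 5, 4, 0]
Position of 2: index 2; position of 5: index 3
New edge 2->5: forward
Forward edge: respects the existing order. Still a DAG, same toposort still valid.
Still a DAG? yes

Answer: yes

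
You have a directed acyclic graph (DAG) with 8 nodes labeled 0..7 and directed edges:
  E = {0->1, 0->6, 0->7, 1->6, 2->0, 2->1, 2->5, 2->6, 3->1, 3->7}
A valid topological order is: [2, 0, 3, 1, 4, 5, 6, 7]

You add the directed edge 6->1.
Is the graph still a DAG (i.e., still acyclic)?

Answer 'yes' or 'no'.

Answer: no

Derivation:
Given toposort: [2, 0, 3, 1, 4, 5, 6, 7]
Position of 6: index 6; position of 1: index 3
New edge 6->1: backward (u after v in old order)
Backward edge: old toposort is now invalid. Check if this creates a cycle.
Does 1 already reach 6? Reachable from 1: [1, 6]. YES -> cycle!
Still a DAG? no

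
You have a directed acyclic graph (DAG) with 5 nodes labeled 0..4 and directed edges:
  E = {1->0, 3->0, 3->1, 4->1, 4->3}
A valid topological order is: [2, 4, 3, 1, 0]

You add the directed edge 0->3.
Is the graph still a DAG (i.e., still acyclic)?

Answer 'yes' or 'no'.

Answer: no

Derivation:
Given toposort: [2, 4, 3, 1, 0]
Position of 0: index 4; position of 3: index 2
New edge 0->3: backward (u after v in old order)
Backward edge: old toposort is now invalid. Check if this creates a cycle.
Does 3 already reach 0? Reachable from 3: [0, 1, 3]. YES -> cycle!
Still a DAG? no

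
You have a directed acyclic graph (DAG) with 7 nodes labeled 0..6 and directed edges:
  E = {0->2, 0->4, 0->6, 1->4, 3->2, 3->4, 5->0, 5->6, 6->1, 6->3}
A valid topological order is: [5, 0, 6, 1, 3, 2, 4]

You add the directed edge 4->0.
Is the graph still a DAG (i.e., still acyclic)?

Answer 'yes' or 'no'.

Given toposort: [5, 0, 6, 1, 3, 2, 4]
Position of 4: index 6; position of 0: index 1
New edge 4->0: backward (u after v in old order)
Backward edge: old toposort is now invalid. Check if this creates a cycle.
Does 0 already reach 4? Reachable from 0: [0, 1, 2, 3, 4, 6]. YES -> cycle!
Still a DAG? no

Answer: no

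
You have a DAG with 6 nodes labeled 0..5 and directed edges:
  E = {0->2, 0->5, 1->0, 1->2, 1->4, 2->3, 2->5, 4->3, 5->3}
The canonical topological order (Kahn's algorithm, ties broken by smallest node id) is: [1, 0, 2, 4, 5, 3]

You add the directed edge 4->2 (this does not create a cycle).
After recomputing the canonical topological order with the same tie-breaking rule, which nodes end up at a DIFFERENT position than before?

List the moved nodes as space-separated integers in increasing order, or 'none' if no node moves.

Answer: 2 4

Derivation:
Old toposort: [1, 0, 2, 4, 5, 3]
Added edge 4->2
Recompute Kahn (smallest-id tiebreak):
  initial in-degrees: [1, 0, 3, 3, 1, 2]
  ready (indeg=0): [1]
  pop 1: indeg[0]->0; indeg[2]->2; indeg[4]->0 | ready=[0, 4] | order so far=[1]
  pop 0: indeg[2]->1; indeg[5]->1 | ready=[4] | order so far=[1, 0]
  pop 4: indeg[2]->0; indeg[3]->2 | ready=[2] | order so far=[1, 0, 4]
  pop 2: indeg[3]->1; indeg[5]->0 | ready=[5] | order so far=[1, 0, 4, 2]
  pop 5: indeg[3]->0 | ready=[3] | order so far=[1, 0, 4, 2, 5]
  pop 3: no out-edges | ready=[] | order so far=[1, 0, 4, 2, 5, 3]
New canonical toposort: [1, 0, 4, 2, 5, 3]
Compare positions:
  Node 0: index 1 -> 1 (same)
  Node 1: index 0 -> 0 (same)
  Node 2: index 2 -> 3 (moved)
  Node 3: index 5 -> 5 (same)
  Node 4: index 3 -> 2 (moved)
  Node 5: index 4 -> 4 (same)
Nodes that changed position: 2 4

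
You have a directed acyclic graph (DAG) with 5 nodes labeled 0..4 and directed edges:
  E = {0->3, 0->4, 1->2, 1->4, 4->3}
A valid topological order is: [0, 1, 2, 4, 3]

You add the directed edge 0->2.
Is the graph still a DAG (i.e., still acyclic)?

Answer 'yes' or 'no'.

Answer: yes

Derivation:
Given toposort: [0, 1, 2, 4, 3]
Position of 0: index 0; position of 2: index 2
New edge 0->2: forward
Forward edge: respects the existing order. Still a DAG, same toposort still valid.
Still a DAG? yes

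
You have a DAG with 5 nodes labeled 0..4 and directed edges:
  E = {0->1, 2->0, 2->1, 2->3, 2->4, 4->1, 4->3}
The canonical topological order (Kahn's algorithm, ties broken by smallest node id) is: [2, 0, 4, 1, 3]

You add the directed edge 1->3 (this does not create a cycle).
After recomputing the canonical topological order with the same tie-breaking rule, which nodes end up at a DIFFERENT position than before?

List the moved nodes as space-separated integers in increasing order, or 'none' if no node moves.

Answer: none

Derivation:
Old toposort: [2, 0, 4, 1, 3]
Added edge 1->3
Recompute Kahn (smallest-id tiebreak):
  initial in-degrees: [1, 3, 0, 3, 1]
  ready (indeg=0): [2]
  pop 2: indeg[0]->0; indeg[1]->2; indeg[3]->2; indeg[4]->0 | ready=[0, 4] | order so far=[2]
  pop 0: indeg[1]->1 | ready=[4] | order so far=[2, 0]
  pop 4: indeg[1]->0; indeg[3]->1 | ready=[1] | order so far=[2, 0, 4]
  pop 1: indeg[3]->0 | ready=[3] | order so far=[2, 0, 4, 1]
  pop 3: no out-edges | ready=[] | order so far=[2, 0, 4, 1, 3]
New canonical toposort: [2, 0, 4, 1, 3]
Compare positions:
  Node 0: index 1 -> 1 (same)
  Node 1: index 3 -> 3 (same)
  Node 2: index 0 -> 0 (same)
  Node 3: index 4 -> 4 (same)
  Node 4: index 2 -> 2 (same)
Nodes that changed position: none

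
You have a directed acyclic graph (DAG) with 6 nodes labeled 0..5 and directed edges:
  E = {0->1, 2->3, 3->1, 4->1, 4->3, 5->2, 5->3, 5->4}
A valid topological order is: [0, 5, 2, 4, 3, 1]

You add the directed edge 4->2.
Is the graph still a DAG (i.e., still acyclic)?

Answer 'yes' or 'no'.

Answer: yes

Derivation:
Given toposort: [0, 5, 2, 4, 3, 1]
Position of 4: index 3; position of 2: index 2
New edge 4->2: backward (u after v in old order)
Backward edge: old toposort is now invalid. Check if this creates a cycle.
Does 2 already reach 4? Reachable from 2: [1, 2, 3]. NO -> still a DAG (reorder needed).
Still a DAG? yes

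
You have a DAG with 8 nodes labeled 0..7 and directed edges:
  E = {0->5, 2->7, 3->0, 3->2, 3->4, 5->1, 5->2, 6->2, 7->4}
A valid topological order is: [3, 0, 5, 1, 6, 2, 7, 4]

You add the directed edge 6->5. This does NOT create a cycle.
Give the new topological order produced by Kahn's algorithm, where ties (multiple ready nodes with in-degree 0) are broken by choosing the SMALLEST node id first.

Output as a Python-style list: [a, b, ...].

Old toposort: [3, 0, 5, 1, 6, 2, 7, 4]
Added edge: 6->5
Position of 6 (4) > position of 5 (2). Must reorder: 6 must now come before 5.
Run Kahn's algorithm (break ties by smallest node id):
  initial in-degrees: [1, 1, 3, 0, 2, 2, 0, 1]
  ready (indeg=0): [3, 6]
  pop 3: indeg[0]->0; indeg[2]->2; indeg[4]->1 | ready=[0, 6] | order so far=[3]
  pop 0: indeg[5]->1 | ready=[6] | order so far=[3, 0]
  pop 6: indeg[2]->1; indeg[5]->0 | ready=[5] | order so far=[3, 0, 6]
  pop 5: indeg[1]->0; indeg[2]->0 | ready=[1, 2] | order so far=[3, 0, 6, 5]
  pop 1: no out-edges | ready=[2] | order so far=[3, 0, 6, 5, 1]
  pop 2: indeg[7]->0 | ready=[7] | order so far=[3, 0, 6, 5, 1, 2]
  pop 7: indeg[4]->0 | ready=[4] | order so far=[3, 0, 6, 5, 1, 2, 7]
  pop 4: no out-edges | ready=[] | order so far=[3, 0, 6, 5, 1, 2, 7, 4]
  Result: [3, 0, 6, 5, 1, 2, 7, 4]

Answer: [3, 0, 6, 5, 1, 2, 7, 4]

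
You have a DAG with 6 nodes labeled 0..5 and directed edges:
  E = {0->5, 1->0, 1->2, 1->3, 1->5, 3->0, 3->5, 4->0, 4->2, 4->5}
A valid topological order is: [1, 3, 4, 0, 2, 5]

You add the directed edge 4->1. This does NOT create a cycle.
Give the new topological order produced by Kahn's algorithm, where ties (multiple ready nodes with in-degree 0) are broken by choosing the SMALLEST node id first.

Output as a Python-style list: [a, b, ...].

Old toposort: [1, 3, 4, 0, 2, 5]
Added edge: 4->1
Position of 4 (2) > position of 1 (0). Must reorder: 4 must now come before 1.
Run Kahn's algorithm (break ties by smallest node id):
  initial in-degrees: [3, 1, 2, 1, 0, 4]
  ready (indeg=0): [4]
  pop 4: indeg[0]->2; indeg[1]->0; indeg[2]->1; indeg[5]->3 | ready=[1] | order so far=[4]
  pop 1: indeg[0]->1; indeg[2]->0; indeg[3]->0; indeg[5]->2 | ready=[2, 3] | order so far=[4, 1]
  pop 2: no out-edges | ready=[3] | order so far=[4, 1, 2]
  pop 3: indeg[0]->0; indeg[5]->1 | ready=[0] | order so far=[4, 1, 2, 3]
  pop 0: indeg[5]->0 | ready=[5] | order so far=[4, 1, 2, 3, 0]
  pop 5: no out-edges | ready=[] | order so far=[4, 1, 2, 3, 0, 5]
  Result: [4, 1, 2, 3, 0, 5]

Answer: [4, 1, 2, 3, 0, 5]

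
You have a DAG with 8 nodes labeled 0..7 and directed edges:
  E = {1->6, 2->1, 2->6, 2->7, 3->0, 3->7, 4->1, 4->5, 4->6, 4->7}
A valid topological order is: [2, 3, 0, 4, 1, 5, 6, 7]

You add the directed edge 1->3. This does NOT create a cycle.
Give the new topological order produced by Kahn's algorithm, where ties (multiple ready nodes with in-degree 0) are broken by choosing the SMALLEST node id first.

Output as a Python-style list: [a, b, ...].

Answer: [2, 4, 1, 3, 0, 5, 6, 7]

Derivation:
Old toposort: [2, 3, 0, 4, 1, 5, 6, 7]
Added edge: 1->3
Position of 1 (4) > position of 3 (1). Must reorder: 1 must now come before 3.
Run Kahn's algorithm (break ties by smallest node id):
  initial in-degrees: [1, 2, 0, 1, 0, 1, 3, 3]
  ready (indeg=0): [2, 4]
  pop 2: indeg[1]->1; indeg[6]->2; indeg[7]->2 | ready=[4] | order so far=[2]
  pop 4: indeg[1]->0; indeg[5]->0; indeg[6]->1; indeg[7]->1 | ready=[1, 5] | order so far=[2, 4]
  pop 1: indeg[3]->0; indeg[6]->0 | ready=[3, 5, 6] | order so far=[2, 4, 1]
  pop 3: indeg[0]->0; indeg[7]->0 | ready=[0, 5, 6, 7] | order so far=[2, 4, 1, 3]
  pop 0: no out-edges | ready=[5, 6, 7] | order so far=[2, 4, 1, 3, 0]
  pop 5: no out-edges | ready=[6, 7] | order so far=[2, 4, 1, 3, 0, 5]
  pop 6: no out-edges | ready=[7] | order so far=[2, 4, 1, 3, 0, 5, 6]
  pop 7: no out-edges | ready=[] | order so far=[2, 4, 1, 3, 0, 5, 6, 7]
  Result: [2, 4, 1, 3, 0, 5, 6, 7]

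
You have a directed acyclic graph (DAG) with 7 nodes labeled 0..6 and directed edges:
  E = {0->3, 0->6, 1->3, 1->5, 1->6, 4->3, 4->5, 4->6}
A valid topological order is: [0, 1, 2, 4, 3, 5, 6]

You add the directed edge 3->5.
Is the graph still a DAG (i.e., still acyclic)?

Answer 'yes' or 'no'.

Answer: yes

Derivation:
Given toposort: [0, 1, 2, 4, 3, 5, 6]
Position of 3: index 4; position of 5: index 5
New edge 3->5: forward
Forward edge: respects the existing order. Still a DAG, same toposort still valid.
Still a DAG? yes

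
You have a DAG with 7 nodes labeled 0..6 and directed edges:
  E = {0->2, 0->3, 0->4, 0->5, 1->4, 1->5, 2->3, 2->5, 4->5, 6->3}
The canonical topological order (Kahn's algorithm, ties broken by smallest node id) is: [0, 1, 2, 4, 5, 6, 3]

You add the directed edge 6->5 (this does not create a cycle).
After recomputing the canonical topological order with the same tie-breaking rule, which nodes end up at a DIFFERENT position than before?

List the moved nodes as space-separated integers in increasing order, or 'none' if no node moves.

Answer: 3 5 6

Derivation:
Old toposort: [0, 1, 2, 4, 5, 6, 3]
Added edge 6->5
Recompute Kahn (smallest-id tiebreak):
  initial in-degrees: [0, 0, 1, 3, 2, 5, 0]
  ready (indeg=0): [0, 1, 6]
  pop 0: indeg[2]->0; indeg[3]->2; indeg[4]->1; indeg[5]->4 | ready=[1, 2, 6] | order so far=[0]
  pop 1: indeg[4]->0; indeg[5]->3 | ready=[2, 4, 6] | order so far=[0, 1]
  pop 2: indeg[3]->1; indeg[5]->2 | ready=[4, 6] | order so far=[0, 1, 2]
  pop 4: indeg[5]->1 | ready=[6] | order so far=[0, 1, 2, 4]
  pop 6: indeg[3]->0; indeg[5]->0 | ready=[3, 5] | order so far=[0, 1, 2, 4, 6]
  pop 3: no out-edges | ready=[5] | order so far=[0, 1, 2, 4, 6, 3]
  pop 5: no out-edges | ready=[] | order so far=[0, 1, 2, 4, 6, 3, 5]
New canonical toposort: [0, 1, 2, 4, 6, 3, 5]
Compare positions:
  Node 0: index 0 -> 0 (same)
  Node 1: index 1 -> 1 (same)
  Node 2: index 2 -> 2 (same)
  Node 3: index 6 -> 5 (moved)
  Node 4: index 3 -> 3 (same)
  Node 5: index 4 -> 6 (moved)
  Node 6: index 5 -> 4 (moved)
Nodes that changed position: 3 5 6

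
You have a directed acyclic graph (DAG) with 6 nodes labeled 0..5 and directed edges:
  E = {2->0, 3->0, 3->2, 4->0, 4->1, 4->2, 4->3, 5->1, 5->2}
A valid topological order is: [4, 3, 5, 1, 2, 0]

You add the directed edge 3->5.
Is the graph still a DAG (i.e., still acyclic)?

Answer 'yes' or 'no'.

Given toposort: [4, 3, 5, 1, 2, 0]
Position of 3: index 1; position of 5: index 2
New edge 3->5: forward
Forward edge: respects the existing order. Still a DAG, same toposort still valid.
Still a DAG? yes

Answer: yes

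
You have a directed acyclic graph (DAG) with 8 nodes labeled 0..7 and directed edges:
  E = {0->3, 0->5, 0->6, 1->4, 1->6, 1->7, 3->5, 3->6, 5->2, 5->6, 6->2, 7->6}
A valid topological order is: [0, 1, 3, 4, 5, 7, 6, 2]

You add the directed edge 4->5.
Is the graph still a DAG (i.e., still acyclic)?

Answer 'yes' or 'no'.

Given toposort: [0, 1, 3, 4, 5, 7, 6, 2]
Position of 4: index 3; position of 5: index 4
New edge 4->5: forward
Forward edge: respects the existing order. Still a DAG, same toposort still valid.
Still a DAG? yes

Answer: yes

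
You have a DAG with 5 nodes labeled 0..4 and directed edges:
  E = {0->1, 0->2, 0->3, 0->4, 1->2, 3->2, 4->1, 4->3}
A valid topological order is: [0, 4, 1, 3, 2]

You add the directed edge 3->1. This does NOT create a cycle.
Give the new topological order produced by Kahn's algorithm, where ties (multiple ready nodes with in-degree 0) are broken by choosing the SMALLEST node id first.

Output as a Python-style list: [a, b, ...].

Old toposort: [0, 4, 1, 3, 2]
Added edge: 3->1
Position of 3 (3) > position of 1 (2). Must reorder: 3 must now come before 1.
Run Kahn's algorithm (break ties by smallest node id):
  initial in-degrees: [0, 3, 3, 2, 1]
  ready (indeg=0): [0]
  pop 0: indeg[1]->2; indeg[2]->2; indeg[3]->1; indeg[4]->0 | ready=[4] | order so far=[0]
  pop 4: indeg[1]->1; indeg[3]->0 | ready=[3] | order so far=[0, 4]
  pop 3: indeg[1]->0; indeg[2]->1 | ready=[1] | order so far=[0, 4, 3]
  pop 1: indeg[2]->0 | ready=[2] | order so far=[0, 4, 3, 1]
  pop 2: no out-edges | ready=[] | order so far=[0, 4, 3, 1, 2]
  Result: [0, 4, 3, 1, 2]

Answer: [0, 4, 3, 1, 2]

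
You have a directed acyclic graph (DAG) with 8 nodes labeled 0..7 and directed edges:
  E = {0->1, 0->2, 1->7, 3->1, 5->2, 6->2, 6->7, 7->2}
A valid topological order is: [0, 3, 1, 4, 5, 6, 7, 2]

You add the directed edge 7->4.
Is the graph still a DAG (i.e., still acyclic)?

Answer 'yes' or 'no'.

Given toposort: [0, 3, 1, 4, 5, 6, 7, 2]
Position of 7: index 6; position of 4: index 3
New edge 7->4: backward (u after v in old order)
Backward edge: old toposort is now invalid. Check if this creates a cycle.
Does 4 already reach 7? Reachable from 4: [4]. NO -> still a DAG (reorder needed).
Still a DAG? yes

Answer: yes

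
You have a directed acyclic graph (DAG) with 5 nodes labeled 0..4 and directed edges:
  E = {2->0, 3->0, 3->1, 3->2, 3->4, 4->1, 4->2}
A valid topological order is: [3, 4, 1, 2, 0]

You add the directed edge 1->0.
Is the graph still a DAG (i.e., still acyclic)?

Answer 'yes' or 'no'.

Given toposort: [3, 4, 1, 2, 0]
Position of 1: index 2; position of 0: index 4
New edge 1->0: forward
Forward edge: respects the existing order. Still a DAG, same toposort still valid.
Still a DAG? yes

Answer: yes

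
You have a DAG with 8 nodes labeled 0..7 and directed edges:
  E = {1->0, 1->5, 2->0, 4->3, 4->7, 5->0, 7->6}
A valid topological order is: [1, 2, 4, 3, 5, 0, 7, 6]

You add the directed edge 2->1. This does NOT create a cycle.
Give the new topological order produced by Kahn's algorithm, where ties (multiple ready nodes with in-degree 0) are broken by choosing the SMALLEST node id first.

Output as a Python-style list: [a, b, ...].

Old toposort: [1, 2, 4, 3, 5, 0, 7, 6]
Added edge: 2->1
Position of 2 (1) > position of 1 (0). Must reorder: 2 must now come before 1.
Run Kahn's algorithm (break ties by smallest node id):
  initial in-degrees: [3, 1, 0, 1, 0, 1, 1, 1]
  ready (indeg=0): [2, 4]
  pop 2: indeg[0]->2; indeg[1]->0 | ready=[1, 4] | order so far=[2]
  pop 1: indeg[0]->1; indeg[5]->0 | ready=[4, 5] | order so far=[2, 1]
  pop 4: indeg[3]->0; indeg[7]->0 | ready=[3, 5, 7] | order so far=[2, 1, 4]
  pop 3: no out-edges | ready=[5, 7] | order so far=[2, 1, 4, 3]
  pop 5: indeg[0]->0 | ready=[0, 7] | order so far=[2, 1, 4, 3, 5]
  pop 0: no out-edges | ready=[7] | order so far=[2, 1, 4, 3, 5, 0]
  pop 7: indeg[6]->0 | ready=[6] | order so far=[2, 1, 4, 3, 5, 0, 7]
  pop 6: no out-edges | ready=[] | order so far=[2, 1, 4, 3, 5, 0, 7, 6]
  Result: [2, 1, 4, 3, 5, 0, 7, 6]

Answer: [2, 1, 4, 3, 5, 0, 7, 6]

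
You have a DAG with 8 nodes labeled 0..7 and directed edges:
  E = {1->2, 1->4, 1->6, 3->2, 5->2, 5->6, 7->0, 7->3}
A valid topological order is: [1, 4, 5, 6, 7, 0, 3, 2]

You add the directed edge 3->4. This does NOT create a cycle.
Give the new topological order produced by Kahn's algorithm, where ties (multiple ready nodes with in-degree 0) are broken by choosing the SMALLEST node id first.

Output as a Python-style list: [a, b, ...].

Answer: [1, 5, 6, 7, 0, 3, 2, 4]

Derivation:
Old toposort: [1, 4, 5, 6, 7, 0, 3, 2]
Added edge: 3->4
Position of 3 (6) > position of 4 (1). Must reorder: 3 must now come before 4.
Run Kahn's algorithm (break ties by smallest node id):
  initial in-degrees: [1, 0, 3, 1, 2, 0, 2, 0]
  ready (indeg=0): [1, 5, 7]
  pop 1: indeg[2]->2; indeg[4]->1; indeg[6]->1 | ready=[5, 7] | order so far=[1]
  pop 5: indeg[2]->1; indeg[6]->0 | ready=[6, 7] | order so far=[1, 5]
  pop 6: no out-edges | ready=[7] | order so far=[1, 5, 6]
  pop 7: indeg[0]->0; indeg[3]->0 | ready=[0, 3] | order so far=[1, 5, 6, 7]
  pop 0: no out-edges | ready=[3] | order so far=[1, 5, 6, 7, 0]
  pop 3: indeg[2]->0; indeg[4]->0 | ready=[2, 4] | order so far=[1, 5, 6, 7, 0, 3]
  pop 2: no out-edges | ready=[4] | order so far=[1, 5, 6, 7, 0, 3, 2]
  pop 4: no out-edges | ready=[] | order so far=[1, 5, 6, 7, 0, 3, 2, 4]
  Result: [1, 5, 6, 7, 0, 3, 2, 4]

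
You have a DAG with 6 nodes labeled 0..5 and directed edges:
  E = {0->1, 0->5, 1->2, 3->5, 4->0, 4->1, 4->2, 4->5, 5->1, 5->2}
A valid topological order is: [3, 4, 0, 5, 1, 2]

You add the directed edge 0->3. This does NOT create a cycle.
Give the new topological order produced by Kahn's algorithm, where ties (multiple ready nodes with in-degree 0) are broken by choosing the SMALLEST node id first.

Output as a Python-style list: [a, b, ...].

Answer: [4, 0, 3, 5, 1, 2]

Derivation:
Old toposort: [3, 4, 0, 5, 1, 2]
Added edge: 0->3
Position of 0 (2) > position of 3 (0). Must reorder: 0 must now come before 3.
Run Kahn's algorithm (break ties by smallest node id):
  initial in-degrees: [1, 3, 3, 1, 0, 3]
  ready (indeg=0): [4]
  pop 4: indeg[0]->0; indeg[1]->2; indeg[2]->2; indeg[5]->2 | ready=[0] | order so far=[4]
  pop 0: indeg[1]->1; indeg[3]->0; indeg[5]->1 | ready=[3] | order so far=[4, 0]
  pop 3: indeg[5]->0 | ready=[5] | order so far=[4, 0, 3]
  pop 5: indeg[1]->0; indeg[2]->1 | ready=[1] | order so far=[4, 0, 3, 5]
  pop 1: indeg[2]->0 | ready=[2] | order so far=[4, 0, 3, 5, 1]
  pop 2: no out-edges | ready=[] | order so far=[4, 0, 3, 5, 1, 2]
  Result: [4, 0, 3, 5, 1, 2]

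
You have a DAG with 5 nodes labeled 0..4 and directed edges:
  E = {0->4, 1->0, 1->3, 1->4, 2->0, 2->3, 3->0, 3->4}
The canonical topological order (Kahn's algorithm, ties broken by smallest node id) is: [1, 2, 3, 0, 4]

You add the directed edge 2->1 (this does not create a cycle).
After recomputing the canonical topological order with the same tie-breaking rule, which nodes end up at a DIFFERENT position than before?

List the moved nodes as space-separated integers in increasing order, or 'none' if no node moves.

Answer: 1 2

Derivation:
Old toposort: [1, 2, 3, 0, 4]
Added edge 2->1
Recompute Kahn (smallest-id tiebreak):
  initial in-degrees: [3, 1, 0, 2, 3]
  ready (indeg=0): [2]
  pop 2: indeg[0]->2; indeg[1]->0; indeg[3]->1 | ready=[1] | order so far=[2]
  pop 1: indeg[0]->1; indeg[3]->0; indeg[4]->2 | ready=[3] | order so far=[2, 1]
  pop 3: indeg[0]->0; indeg[4]->1 | ready=[0] | order so far=[2, 1, 3]
  pop 0: indeg[4]->0 | ready=[4] | order so far=[2, 1, 3, 0]
  pop 4: no out-edges | ready=[] | order so far=[2, 1, 3, 0, 4]
New canonical toposort: [2, 1, 3, 0, 4]
Compare positions:
  Node 0: index 3 -> 3 (same)
  Node 1: index 0 -> 1 (moved)
  Node 2: index 1 -> 0 (moved)
  Node 3: index 2 -> 2 (same)
  Node 4: index 4 -> 4 (same)
Nodes that changed position: 1 2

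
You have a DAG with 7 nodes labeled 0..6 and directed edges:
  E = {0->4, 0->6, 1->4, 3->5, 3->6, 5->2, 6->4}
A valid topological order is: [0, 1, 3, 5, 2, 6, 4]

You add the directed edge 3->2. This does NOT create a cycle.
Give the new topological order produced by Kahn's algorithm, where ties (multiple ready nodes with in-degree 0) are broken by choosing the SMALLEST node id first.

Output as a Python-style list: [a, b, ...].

Answer: [0, 1, 3, 5, 2, 6, 4]

Derivation:
Old toposort: [0, 1, 3, 5, 2, 6, 4]
Added edge: 3->2
Position of 3 (2) < position of 2 (4). Old order still valid.
Run Kahn's algorithm (break ties by smallest node id):
  initial in-degrees: [0, 0, 2, 0, 3, 1, 2]
  ready (indeg=0): [0, 1, 3]
  pop 0: indeg[4]->2; indeg[6]->1 | ready=[1, 3] | order so far=[0]
  pop 1: indeg[4]->1 | ready=[3] | order so far=[0, 1]
  pop 3: indeg[2]->1; indeg[5]->0; indeg[6]->0 | ready=[5, 6] | order so far=[0, 1, 3]
  pop 5: indeg[2]->0 | ready=[2, 6] | order so far=[0, 1, 3, 5]
  pop 2: no out-edges | ready=[6] | order so far=[0, 1, 3, 5, 2]
  pop 6: indeg[4]->0 | ready=[4] | order so far=[0, 1, 3, 5, 2, 6]
  pop 4: no out-edges | ready=[] | order so far=[0, 1, 3, 5, 2, 6, 4]
  Result: [0, 1, 3, 5, 2, 6, 4]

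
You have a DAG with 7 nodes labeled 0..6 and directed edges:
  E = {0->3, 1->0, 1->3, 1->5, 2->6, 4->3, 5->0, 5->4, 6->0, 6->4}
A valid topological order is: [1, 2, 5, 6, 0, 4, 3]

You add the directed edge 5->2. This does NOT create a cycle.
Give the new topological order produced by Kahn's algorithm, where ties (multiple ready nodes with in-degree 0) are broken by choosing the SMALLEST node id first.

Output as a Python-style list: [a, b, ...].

Old toposort: [1, 2, 5, 6, 0, 4, 3]
Added edge: 5->2
Position of 5 (2) > position of 2 (1). Must reorder: 5 must now come before 2.
Run Kahn's algorithm (break ties by smallest node id):
  initial in-degrees: [3, 0, 1, 3, 2, 1, 1]
  ready (indeg=0): [1]
  pop 1: indeg[0]->2; indeg[3]->2; indeg[5]->0 | ready=[5] | order so far=[1]
  pop 5: indeg[0]->1; indeg[2]->0; indeg[4]->1 | ready=[2] | order so far=[1, 5]
  pop 2: indeg[6]->0 | ready=[6] | order so far=[1, 5, 2]
  pop 6: indeg[0]->0; indeg[4]->0 | ready=[0, 4] | order so far=[1, 5, 2, 6]
  pop 0: indeg[3]->1 | ready=[4] | order so far=[1, 5, 2, 6, 0]
  pop 4: indeg[3]->0 | ready=[3] | order so far=[1, 5, 2, 6, 0, 4]
  pop 3: no out-edges | ready=[] | order so far=[1, 5, 2, 6, 0, 4, 3]
  Result: [1, 5, 2, 6, 0, 4, 3]

Answer: [1, 5, 2, 6, 0, 4, 3]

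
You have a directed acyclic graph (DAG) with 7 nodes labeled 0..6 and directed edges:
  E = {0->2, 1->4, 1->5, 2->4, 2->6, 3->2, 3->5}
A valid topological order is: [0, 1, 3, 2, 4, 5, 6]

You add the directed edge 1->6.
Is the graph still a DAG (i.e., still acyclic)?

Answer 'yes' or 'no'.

Given toposort: [0, 1, 3, 2, 4, 5, 6]
Position of 1: index 1; position of 6: index 6
New edge 1->6: forward
Forward edge: respects the existing order. Still a DAG, same toposort still valid.
Still a DAG? yes

Answer: yes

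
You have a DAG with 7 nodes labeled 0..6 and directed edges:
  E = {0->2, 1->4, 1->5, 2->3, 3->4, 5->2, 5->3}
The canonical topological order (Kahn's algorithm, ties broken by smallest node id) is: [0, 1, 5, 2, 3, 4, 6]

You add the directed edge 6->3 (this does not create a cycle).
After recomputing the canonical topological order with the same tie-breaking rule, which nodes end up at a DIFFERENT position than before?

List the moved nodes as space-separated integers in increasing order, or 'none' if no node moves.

Answer: 3 4 6

Derivation:
Old toposort: [0, 1, 5, 2, 3, 4, 6]
Added edge 6->3
Recompute Kahn (smallest-id tiebreak):
  initial in-degrees: [0, 0, 2, 3, 2, 1, 0]
  ready (indeg=0): [0, 1, 6]
  pop 0: indeg[2]->1 | ready=[1, 6] | order so far=[0]
  pop 1: indeg[4]->1; indeg[5]->0 | ready=[5, 6] | order so far=[0, 1]
  pop 5: indeg[2]->0; indeg[3]->2 | ready=[2, 6] | order so far=[0, 1, 5]
  pop 2: indeg[3]->1 | ready=[6] | order so far=[0, 1, 5, 2]
  pop 6: indeg[3]->0 | ready=[3] | order so far=[0, 1, 5, 2, 6]
  pop 3: indeg[4]->0 | ready=[4] | order so far=[0, 1, 5, 2, 6, 3]
  pop 4: no out-edges | ready=[] | order so far=[0, 1, 5, 2, 6, 3, 4]
New canonical toposort: [0, 1, 5, 2, 6, 3, 4]
Compare positions:
  Node 0: index 0 -> 0 (same)
  Node 1: index 1 -> 1 (same)
  Node 2: index 3 -> 3 (same)
  Node 3: index 4 -> 5 (moved)
  Node 4: index 5 -> 6 (moved)
  Node 5: index 2 -> 2 (same)
  Node 6: index 6 -> 4 (moved)
Nodes that changed position: 3 4 6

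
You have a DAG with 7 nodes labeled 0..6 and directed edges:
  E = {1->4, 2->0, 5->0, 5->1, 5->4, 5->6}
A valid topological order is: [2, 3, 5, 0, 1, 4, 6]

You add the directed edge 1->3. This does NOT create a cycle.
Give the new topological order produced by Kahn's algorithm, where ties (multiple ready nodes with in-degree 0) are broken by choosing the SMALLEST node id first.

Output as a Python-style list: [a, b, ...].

Answer: [2, 5, 0, 1, 3, 4, 6]

Derivation:
Old toposort: [2, 3, 5, 0, 1, 4, 6]
Added edge: 1->3
Position of 1 (4) > position of 3 (1). Must reorder: 1 must now come before 3.
Run Kahn's algorithm (break ties by smallest node id):
  initial in-degrees: [2, 1, 0, 1, 2, 0, 1]
  ready (indeg=0): [2, 5]
  pop 2: indeg[0]->1 | ready=[5] | order so far=[2]
  pop 5: indeg[0]->0; indeg[1]->0; indeg[4]->1; indeg[6]->0 | ready=[0, 1, 6] | order so far=[2, 5]
  pop 0: no out-edges | ready=[1, 6] | order so far=[2, 5, 0]
  pop 1: indeg[3]->0; indeg[4]->0 | ready=[3, 4, 6] | order so far=[2, 5, 0, 1]
  pop 3: no out-edges | ready=[4, 6] | order so far=[2, 5, 0, 1, 3]
  pop 4: no out-edges | ready=[6] | order so far=[2, 5, 0, 1, 3, 4]
  pop 6: no out-edges | ready=[] | order so far=[2, 5, 0, 1, 3, 4, 6]
  Result: [2, 5, 0, 1, 3, 4, 6]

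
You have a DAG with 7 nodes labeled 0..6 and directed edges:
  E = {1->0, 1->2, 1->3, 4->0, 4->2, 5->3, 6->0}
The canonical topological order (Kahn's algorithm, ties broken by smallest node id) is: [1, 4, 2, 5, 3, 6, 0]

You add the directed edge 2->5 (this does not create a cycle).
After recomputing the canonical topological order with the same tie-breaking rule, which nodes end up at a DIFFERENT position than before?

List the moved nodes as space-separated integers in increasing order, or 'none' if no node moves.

Answer: none

Derivation:
Old toposort: [1, 4, 2, 5, 3, 6, 0]
Added edge 2->5
Recompute Kahn (smallest-id tiebreak):
  initial in-degrees: [3, 0, 2, 2, 0, 1, 0]
  ready (indeg=0): [1, 4, 6]
  pop 1: indeg[0]->2; indeg[2]->1; indeg[3]->1 | ready=[4, 6] | order so far=[1]
  pop 4: indeg[0]->1; indeg[2]->0 | ready=[2, 6] | order so far=[1, 4]
  pop 2: indeg[5]->0 | ready=[5, 6] | order so far=[1, 4, 2]
  pop 5: indeg[3]->0 | ready=[3, 6] | order so far=[1, 4, 2, 5]
  pop 3: no out-edges | ready=[6] | order so far=[1, 4, 2, 5, 3]
  pop 6: indeg[0]->0 | ready=[0] | order so far=[1, 4, 2, 5, 3, 6]
  pop 0: no out-edges | ready=[] | order so far=[1, 4, 2, 5, 3, 6, 0]
New canonical toposort: [1, 4, 2, 5, 3, 6, 0]
Compare positions:
  Node 0: index 6 -> 6 (same)
  Node 1: index 0 -> 0 (same)
  Node 2: index 2 -> 2 (same)
  Node 3: index 4 -> 4 (same)
  Node 4: index 1 -> 1 (same)
  Node 5: index 3 -> 3 (same)
  Node 6: index 5 -> 5 (same)
Nodes that changed position: none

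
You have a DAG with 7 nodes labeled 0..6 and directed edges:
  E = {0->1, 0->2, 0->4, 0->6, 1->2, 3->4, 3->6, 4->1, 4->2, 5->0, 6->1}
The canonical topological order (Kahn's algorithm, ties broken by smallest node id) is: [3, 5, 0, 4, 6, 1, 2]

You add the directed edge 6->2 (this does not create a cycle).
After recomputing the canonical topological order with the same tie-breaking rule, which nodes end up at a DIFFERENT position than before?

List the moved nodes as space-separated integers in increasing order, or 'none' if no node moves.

Old toposort: [3, 5, 0, 4, 6, 1, 2]
Added edge 6->2
Recompute Kahn (smallest-id tiebreak):
  initial in-degrees: [1, 3, 4, 0, 2, 0, 2]
  ready (indeg=0): [3, 5]
  pop 3: indeg[4]->1; indeg[6]->1 | ready=[5] | order so far=[3]
  pop 5: indeg[0]->0 | ready=[0] | order so far=[3, 5]
  pop 0: indeg[1]->2; indeg[2]->3; indeg[4]->0; indeg[6]->0 | ready=[4, 6] | order so far=[3, 5, 0]
  pop 4: indeg[1]->1; indeg[2]->2 | ready=[6] | order so far=[3, 5, 0, 4]
  pop 6: indeg[1]->0; indeg[2]->1 | ready=[1] | order so far=[3, 5, 0, 4, 6]
  pop 1: indeg[2]->0 | ready=[2] | order so far=[3, 5, 0, 4, 6, 1]
  pop 2: no out-edges | ready=[] | order so far=[3, 5, 0, 4, 6, 1, 2]
New canonical toposort: [3, 5, 0, 4, 6, 1, 2]
Compare positions:
  Node 0: index 2 -> 2 (same)
  Node 1: index 5 -> 5 (same)
  Node 2: index 6 -> 6 (same)
  Node 3: index 0 -> 0 (same)
  Node 4: index 3 -> 3 (same)
  Node 5: index 1 -> 1 (same)
  Node 6: index 4 -> 4 (same)
Nodes that changed position: none

Answer: none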